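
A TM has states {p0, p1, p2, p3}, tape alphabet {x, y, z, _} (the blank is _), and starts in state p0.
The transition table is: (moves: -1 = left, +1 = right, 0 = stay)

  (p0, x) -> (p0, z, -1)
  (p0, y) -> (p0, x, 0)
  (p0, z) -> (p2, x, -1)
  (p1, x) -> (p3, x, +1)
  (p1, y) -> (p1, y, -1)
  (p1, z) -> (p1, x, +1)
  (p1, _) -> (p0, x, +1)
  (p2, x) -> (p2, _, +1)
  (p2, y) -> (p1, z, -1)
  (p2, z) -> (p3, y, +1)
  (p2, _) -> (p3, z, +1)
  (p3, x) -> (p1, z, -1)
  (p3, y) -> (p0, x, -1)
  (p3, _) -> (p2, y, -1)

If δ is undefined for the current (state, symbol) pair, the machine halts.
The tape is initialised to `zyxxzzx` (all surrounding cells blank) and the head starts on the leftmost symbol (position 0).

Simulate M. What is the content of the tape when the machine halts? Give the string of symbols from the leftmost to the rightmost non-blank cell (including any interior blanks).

zzxxxzzx

p0 | __[z]yxxzzx   read z → write x, move -1, go to p2
p2 | _[_]xyxxzzx   read _ → write z, move +1, go to p3
p3 | _z[x]yxxzzx   read x → write z, move -1, go to p1
p1 | _[z]zyxxzzx   read z → write x, move +1, go to p1
p1 | _x[z]yxxzzx   read z → write x, move +1, go to p1
p1 | _xx[y]xxzzx   read y → write y, move -1, go to p1
p1 | _x[x]yxxzzx   read x → write x, move +1, go to p3
p3 | _xx[y]xxzzx   read y → write x, move -1, go to p0
p0 | _x[x]xxxzzx   read x → write z, move -1, go to p0
p0 | _[x]zxxxzzx   read x → write z, move -1, go to p0
p0 | [_]zzxxxzzx
The non-blank tape span at halt is zzxxxzzx.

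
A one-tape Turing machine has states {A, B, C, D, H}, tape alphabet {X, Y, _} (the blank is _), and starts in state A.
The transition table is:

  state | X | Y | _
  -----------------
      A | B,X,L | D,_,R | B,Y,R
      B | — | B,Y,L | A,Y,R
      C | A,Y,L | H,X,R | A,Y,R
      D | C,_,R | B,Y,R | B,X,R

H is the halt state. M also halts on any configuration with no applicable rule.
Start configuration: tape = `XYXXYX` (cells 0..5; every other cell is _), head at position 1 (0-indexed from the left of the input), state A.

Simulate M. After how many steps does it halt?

14

A | X[Y]XXYX   read Y → write _, move R, go to D
D | X_[X]XYX   read X → write _, move R, go to C
C | X__[X]YX   read X → write Y, move L, go to A
A | X_[_]YYX   read _ → write Y, move R, go to B
B | X_Y[Y]YX   read Y → write Y, move L, go to B
B | X_[Y]YYX   read Y → write Y, move L, go to B
B | X[_]YYYX   read _ → write Y, move R, go to A
A | XY[Y]YYX   read Y → write _, move R, go to D
D | XY_[Y]YX   read Y → write Y, move R, go to B
B | XY_Y[Y]X   read Y → write Y, move L, go to B
B | XY_[Y]YX   read Y → write Y, move L, go to B
B | XY[_]YYX   read _ → write Y, move R, go to A
A | XYY[Y]YX   read Y → write _, move R, go to D
D | XYY_[Y]X   read Y → write Y, move R, go to B
B | XYY_Y[X]
M halts after 14 transitions.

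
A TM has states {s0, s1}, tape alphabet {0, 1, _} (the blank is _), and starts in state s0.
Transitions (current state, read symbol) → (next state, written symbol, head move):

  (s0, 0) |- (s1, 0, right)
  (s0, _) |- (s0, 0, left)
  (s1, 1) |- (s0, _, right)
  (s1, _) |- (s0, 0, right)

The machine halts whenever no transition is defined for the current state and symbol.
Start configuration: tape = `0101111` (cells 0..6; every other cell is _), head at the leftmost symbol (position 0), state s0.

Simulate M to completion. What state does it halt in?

state=s0 head=0 tape=[0]101111   (s0,0)→(s1,0,right)
state=s1 head=1 tape=0[1]01111   (s1,1)→(s0,_,right)
state=s0 head=2 tape=0_[0]1111   (s0,0)→(s1,0,right)
state=s1 head=3 tape=0_0[1]111   (s1,1)→(s0,_,right)
state=s0 head=4 tape=0_0_[1]11
No transition is defined for (s0, 1); M halts in state s0.

s0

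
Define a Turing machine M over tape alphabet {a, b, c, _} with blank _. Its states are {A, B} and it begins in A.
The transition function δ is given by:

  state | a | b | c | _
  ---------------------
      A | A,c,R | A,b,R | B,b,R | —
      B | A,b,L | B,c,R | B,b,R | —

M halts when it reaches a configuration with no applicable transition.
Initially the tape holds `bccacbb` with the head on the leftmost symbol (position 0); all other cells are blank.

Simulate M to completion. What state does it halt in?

B

A | [b]ccacbb_   read b → write b, move R, go to A
A | b[c]cacbb_   read c → write b, move R, go to B
B | bb[c]acbb_   read c → write b, move R, go to B
B | bbb[a]cbb_   read a → write b, move L, go to A
A | bb[b]bcbb_   read b → write b, move R, go to A
A | bbb[b]cbb_   read b → write b, move R, go to A
A | bbbb[c]bb_   read c → write b, move R, go to B
B | bbbbb[b]b_   read b → write c, move R, go to B
B | bbbbbc[b]_   read b → write c, move R, go to B
B | bbbbbcc[_]
No transition is defined for (B, _); M halts in state B.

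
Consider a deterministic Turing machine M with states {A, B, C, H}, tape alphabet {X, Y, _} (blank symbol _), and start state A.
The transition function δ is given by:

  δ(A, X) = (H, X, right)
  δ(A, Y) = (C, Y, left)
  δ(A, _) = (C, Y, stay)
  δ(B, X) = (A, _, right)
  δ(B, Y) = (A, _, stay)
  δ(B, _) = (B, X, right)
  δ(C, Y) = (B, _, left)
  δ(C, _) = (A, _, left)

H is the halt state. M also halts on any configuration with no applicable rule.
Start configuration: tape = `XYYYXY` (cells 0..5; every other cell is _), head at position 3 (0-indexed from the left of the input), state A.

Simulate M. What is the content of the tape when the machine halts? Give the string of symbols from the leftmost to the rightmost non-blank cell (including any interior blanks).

XXXX_Y

A | XYY[Y]XY   read Y → write Y, move left, go to C
C | XY[Y]YXY   read Y → write _, move left, go to B
B | X[Y]_YXY   read Y → write _, move stay, go to A
A | X[_]_YXY   read _ → write Y, move stay, go to C
C | X[Y]_YXY   read Y → write _, move left, go to B
B | [X]__YXY   read X → write _, move right, go to A
A | _[_]_YXY   read _ → write Y, move stay, go to C
C | _[Y]_YXY   read Y → write _, move left, go to B
B | [_]__YXY   read _ → write X, move right, go to B
B | X[_]_YXY   read _ → write X, move right, go to B
B | XX[_]YXY   read _ → write X, move right, go to B
B | XXX[Y]XY   read Y → write _, move stay, go to A
A | XXX[_]XY   read _ → write Y, move stay, go to C
C | XXX[Y]XY   read Y → write _, move left, go to B
B | XX[X]_XY   read X → write _, move right, go to A
A | XX_[_]XY   read _ → write Y, move stay, go to C
C | XX_[Y]XY   read Y → write _, move left, go to B
B | XX[_]_XY   read _ → write X, move right, go to B
B | XXX[_]XY   read _ → write X, move right, go to B
B | XXXX[X]Y   read X → write _, move right, go to A
A | XXXX_[Y]   read Y → write Y, move left, go to C
C | XXXX[_]Y   read _ → write _, move left, go to A
A | XXX[X]_Y   read X → write X, move right, go to H
H | XXXX[_]Y
The non-blank tape span at halt is XXXX_Y.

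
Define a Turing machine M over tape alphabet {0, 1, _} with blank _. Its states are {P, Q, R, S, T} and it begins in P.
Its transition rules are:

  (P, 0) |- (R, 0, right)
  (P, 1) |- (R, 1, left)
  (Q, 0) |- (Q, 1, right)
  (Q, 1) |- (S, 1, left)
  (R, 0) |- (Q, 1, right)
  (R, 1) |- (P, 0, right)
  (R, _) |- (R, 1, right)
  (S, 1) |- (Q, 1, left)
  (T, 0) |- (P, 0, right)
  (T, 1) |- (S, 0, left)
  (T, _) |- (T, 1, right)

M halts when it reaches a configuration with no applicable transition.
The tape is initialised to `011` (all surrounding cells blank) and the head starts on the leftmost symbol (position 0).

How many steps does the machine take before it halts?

state=P head=0 tape=_[0]11   (P,0)→(R,0,right)
state=R head=1 tape=_0[1]1   (R,1)→(P,0,right)
state=P head=2 tape=_00[1]   (P,1)→(R,1,left)
state=R head=1 tape=_0[0]1   (R,0)→(Q,1,right)
state=Q head=2 tape=_01[1]   (Q,1)→(S,1,left)
state=S head=1 tape=_0[1]1   (S,1)→(Q,1,left)
state=Q head=0 tape=_[0]11   (Q,0)→(Q,1,right)
state=Q head=1 tape=_1[1]1   (Q,1)→(S,1,left)
state=S head=0 tape=_[1]11   (S,1)→(Q,1,left)
state=Q head=-1 tape=[_]111
M halts after 9 transitions.

9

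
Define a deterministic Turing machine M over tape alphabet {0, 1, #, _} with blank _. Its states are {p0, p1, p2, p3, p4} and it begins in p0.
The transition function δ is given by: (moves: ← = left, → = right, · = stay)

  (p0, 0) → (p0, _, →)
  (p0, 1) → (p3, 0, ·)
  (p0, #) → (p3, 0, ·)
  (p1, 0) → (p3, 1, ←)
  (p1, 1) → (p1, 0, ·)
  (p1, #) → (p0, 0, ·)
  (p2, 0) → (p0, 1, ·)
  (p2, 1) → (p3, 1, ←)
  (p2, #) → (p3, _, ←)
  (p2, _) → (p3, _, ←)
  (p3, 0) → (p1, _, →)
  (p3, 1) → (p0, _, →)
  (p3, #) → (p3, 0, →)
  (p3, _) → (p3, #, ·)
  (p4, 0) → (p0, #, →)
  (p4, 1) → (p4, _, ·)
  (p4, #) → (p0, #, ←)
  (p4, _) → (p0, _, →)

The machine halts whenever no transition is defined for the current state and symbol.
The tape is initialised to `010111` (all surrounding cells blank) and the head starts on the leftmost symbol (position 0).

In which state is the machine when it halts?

p1

state=p0 head=0 tape=[0]10111_   (p0,0)→(p0,_,→)
state=p0 head=1 tape=_[1]0111_   (p0,1)→(p3,0,·)
state=p3 head=1 tape=_[0]0111_   (p3,0)→(p1,_,→)
state=p1 head=2 tape=__[0]111_   (p1,0)→(p3,1,←)
state=p3 head=1 tape=_[_]1111_   (p3,_)→(p3,#,·)
state=p3 head=1 tape=_[#]1111_   (p3,#)→(p3,0,→)
state=p3 head=2 tape=_0[1]111_   (p3,1)→(p0,_,→)
state=p0 head=3 tape=_0_[1]11_   (p0,1)→(p3,0,·)
state=p3 head=3 tape=_0_[0]11_   (p3,0)→(p1,_,→)
state=p1 head=4 tape=_0__[1]1_   (p1,1)→(p1,0,·)
state=p1 head=4 tape=_0__[0]1_   (p1,0)→(p3,1,←)
state=p3 head=3 tape=_0_[_]11_   (p3,_)→(p3,#,·)
state=p3 head=3 tape=_0_[#]11_   (p3,#)→(p3,0,→)
state=p3 head=4 tape=_0_0[1]1_   (p3,1)→(p0,_,→)
state=p0 head=5 tape=_0_0_[1]_   (p0,1)→(p3,0,·)
state=p3 head=5 tape=_0_0_[0]_   (p3,0)→(p1,_,→)
state=p1 head=6 tape=_0_0__[_]
No transition is defined for (p1, _); M halts in state p1.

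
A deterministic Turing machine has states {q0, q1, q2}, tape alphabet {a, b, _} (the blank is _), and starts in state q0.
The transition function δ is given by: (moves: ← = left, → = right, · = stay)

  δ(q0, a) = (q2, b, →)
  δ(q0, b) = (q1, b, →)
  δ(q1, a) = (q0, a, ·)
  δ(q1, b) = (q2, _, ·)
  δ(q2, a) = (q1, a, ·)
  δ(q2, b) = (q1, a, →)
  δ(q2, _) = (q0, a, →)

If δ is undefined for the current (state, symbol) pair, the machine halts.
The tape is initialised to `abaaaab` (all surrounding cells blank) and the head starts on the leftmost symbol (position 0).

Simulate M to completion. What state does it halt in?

q1

state=q0 head=0 tape=[a]baaaab_   (q0,a)→(q2,b,→)
state=q2 head=1 tape=b[b]aaaab_   (q2,b)→(q1,a,→)
state=q1 head=2 tape=ba[a]aaab_   (q1,a)→(q0,a,·)
state=q0 head=2 tape=ba[a]aaab_   (q0,a)→(q2,b,→)
state=q2 head=3 tape=bab[a]aab_   (q2,a)→(q1,a,·)
state=q1 head=3 tape=bab[a]aab_   (q1,a)→(q0,a,·)
state=q0 head=3 tape=bab[a]aab_   (q0,a)→(q2,b,→)
state=q2 head=4 tape=babb[a]ab_   (q2,a)→(q1,a,·)
state=q1 head=4 tape=babb[a]ab_   (q1,a)→(q0,a,·)
state=q0 head=4 tape=babb[a]ab_   (q0,a)→(q2,b,→)
state=q2 head=5 tape=babbb[a]b_   (q2,a)→(q1,a,·)
state=q1 head=5 tape=babbb[a]b_   (q1,a)→(q0,a,·)
state=q0 head=5 tape=babbb[a]b_   (q0,a)→(q2,b,→)
state=q2 head=6 tape=babbbb[b]_   (q2,b)→(q1,a,→)
state=q1 head=7 tape=babbbba[_]
No transition is defined for (q1, _); M halts in state q1.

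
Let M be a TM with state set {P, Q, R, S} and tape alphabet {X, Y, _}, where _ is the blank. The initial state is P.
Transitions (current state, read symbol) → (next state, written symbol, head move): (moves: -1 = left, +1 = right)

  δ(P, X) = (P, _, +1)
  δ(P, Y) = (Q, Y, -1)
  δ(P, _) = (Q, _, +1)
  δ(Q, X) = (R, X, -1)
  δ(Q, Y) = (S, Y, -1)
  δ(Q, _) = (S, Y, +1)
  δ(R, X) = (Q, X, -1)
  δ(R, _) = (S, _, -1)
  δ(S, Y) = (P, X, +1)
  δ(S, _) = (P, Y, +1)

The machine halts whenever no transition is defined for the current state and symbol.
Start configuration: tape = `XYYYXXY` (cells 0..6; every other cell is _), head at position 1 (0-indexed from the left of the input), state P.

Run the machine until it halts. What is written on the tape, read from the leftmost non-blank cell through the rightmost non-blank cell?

X_XYYYXXY

state=P head=1 tape=__X[Y]YYXXY   (P,Y)→(Q,Y,-1)
state=Q head=0 tape=__[X]YYYXXY   (Q,X)→(R,X,-1)
state=R head=-1 tape=_[_]XYYYXXY   (R,_)→(S,_,-1)
state=S head=-2 tape=[_]_XYYYXXY   (S,_)→(P,Y,+1)
state=P head=-1 tape=Y[_]XYYYXXY   (P,_)→(Q,_,+1)
state=Q head=0 tape=Y_[X]YYYXXY   (Q,X)→(R,X,-1)
state=R head=-1 tape=Y[_]XYYYXXY   (R,_)→(S,_,-1)
state=S head=-2 tape=[Y]_XYYYXXY   (S,Y)→(P,X,+1)
state=P head=-1 tape=X[_]XYYYXXY   (P,_)→(Q,_,+1)
state=Q head=0 tape=X_[X]YYYXXY   (Q,X)→(R,X,-1)
state=R head=-1 tape=X[_]XYYYXXY   (R,_)→(S,_,-1)
state=S head=-2 tape=[X]_XYYYXXY
The non-blank tape span at halt is X_XYYYXXY.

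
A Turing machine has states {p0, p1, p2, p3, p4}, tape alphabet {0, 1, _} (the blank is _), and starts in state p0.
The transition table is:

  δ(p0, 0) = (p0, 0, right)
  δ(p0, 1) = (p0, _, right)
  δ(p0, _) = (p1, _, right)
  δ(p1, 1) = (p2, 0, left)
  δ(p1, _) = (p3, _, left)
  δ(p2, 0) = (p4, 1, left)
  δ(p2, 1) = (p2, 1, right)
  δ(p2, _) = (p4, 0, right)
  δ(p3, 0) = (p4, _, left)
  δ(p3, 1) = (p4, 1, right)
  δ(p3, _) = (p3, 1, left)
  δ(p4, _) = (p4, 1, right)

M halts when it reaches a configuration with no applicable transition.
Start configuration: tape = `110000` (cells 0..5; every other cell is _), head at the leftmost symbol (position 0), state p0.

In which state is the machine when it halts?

p0 | [1]10000__   read 1 → write _, move right, go to p0
p0 | _[1]0000__   read 1 → write _, move right, go to p0
p0 | __[0]000__   read 0 → write 0, move right, go to p0
p0 | __0[0]00__   read 0 → write 0, move right, go to p0
p0 | __00[0]0__   read 0 → write 0, move right, go to p0
p0 | __000[0]__   read 0 → write 0, move right, go to p0
p0 | __0000[_]_   read _ → write _, move right, go to p1
p1 | __0000_[_]   read _ → write _, move left, go to p3
p3 | __0000[_]_   read _ → write 1, move left, go to p3
p3 | __000[0]1_   read 0 → write _, move left, go to p4
p4 | __00[0]_1_
No transition is defined for (p4, 0); M halts in state p4.

p4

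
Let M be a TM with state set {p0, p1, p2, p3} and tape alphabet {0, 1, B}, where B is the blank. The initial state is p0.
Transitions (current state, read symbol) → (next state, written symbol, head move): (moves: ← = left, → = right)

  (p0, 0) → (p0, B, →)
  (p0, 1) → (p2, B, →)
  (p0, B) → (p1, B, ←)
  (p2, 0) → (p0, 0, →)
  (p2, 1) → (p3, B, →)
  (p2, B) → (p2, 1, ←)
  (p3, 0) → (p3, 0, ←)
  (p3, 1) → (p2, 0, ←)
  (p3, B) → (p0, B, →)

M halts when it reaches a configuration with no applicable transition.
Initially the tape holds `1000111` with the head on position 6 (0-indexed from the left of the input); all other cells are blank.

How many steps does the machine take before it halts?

p0 | 100011[1]BBB   read 1 → write B, move →, go to p2
p2 | 100011B[B]BB   read B → write 1, move ←, go to p2
p2 | 100011[B]1BB   read B → write 1, move ←, go to p2
p2 | 10001[1]11BB   read 1 → write B, move →, go to p3
p3 | 10001B[1]1BB   read 1 → write 0, move ←, go to p2
p2 | 10001[B]01BB   read B → write 1, move ←, go to p2
p2 | 1000[1]101BB   read 1 → write B, move →, go to p3
p3 | 1000B[1]01BB   read 1 → write 0, move ←, go to p2
p2 | 1000[B]001BB   read B → write 1, move ←, go to p2
p2 | 100[0]1001BB   read 0 → write 0, move →, go to p0
p0 | 1000[1]001BB   read 1 → write B, move →, go to p2
p2 | 1000B[0]01BB   read 0 → write 0, move →, go to p0
p0 | 1000B0[0]1BB   read 0 → write B, move →, go to p0
p0 | 1000B0B[1]BB   read 1 → write B, move →, go to p2
p2 | 1000B0BB[B]B   read B → write 1, move ←, go to p2
p2 | 1000B0B[B]1B   read B → write 1, move ←, go to p2
p2 | 1000B0[B]11B   read B → write 1, move ←, go to p2
p2 | 1000B[0]111B   read 0 → write 0, move →, go to p0
p0 | 1000B0[1]11B   read 1 → write B, move →, go to p2
p2 | 1000B0B[1]1B   read 1 → write B, move →, go to p3
p3 | 1000B0BB[1]B   read 1 → write 0, move ←, go to p2
p2 | 1000B0B[B]0B   read B → write 1, move ←, go to p2
p2 | 1000B0[B]10B   read B → write 1, move ←, go to p2
p2 | 1000B[0]110B   read 0 → write 0, move →, go to p0
p0 | 1000B0[1]10B   read 1 → write B, move →, go to p2
p2 | 1000B0B[1]0B   read 1 → write B, move →, go to p3
p3 | 1000B0BB[0]B   read 0 → write 0, move ←, go to p3
p3 | 1000B0B[B]0B   read B → write B, move →, go to p0
p0 | 1000B0BB[0]B   read 0 → write B, move →, go to p0
p0 | 1000B0BBB[B]   read B → write B, move ←, go to p1
p1 | 1000B0BB[B]B
M halts after 30 transitions.

30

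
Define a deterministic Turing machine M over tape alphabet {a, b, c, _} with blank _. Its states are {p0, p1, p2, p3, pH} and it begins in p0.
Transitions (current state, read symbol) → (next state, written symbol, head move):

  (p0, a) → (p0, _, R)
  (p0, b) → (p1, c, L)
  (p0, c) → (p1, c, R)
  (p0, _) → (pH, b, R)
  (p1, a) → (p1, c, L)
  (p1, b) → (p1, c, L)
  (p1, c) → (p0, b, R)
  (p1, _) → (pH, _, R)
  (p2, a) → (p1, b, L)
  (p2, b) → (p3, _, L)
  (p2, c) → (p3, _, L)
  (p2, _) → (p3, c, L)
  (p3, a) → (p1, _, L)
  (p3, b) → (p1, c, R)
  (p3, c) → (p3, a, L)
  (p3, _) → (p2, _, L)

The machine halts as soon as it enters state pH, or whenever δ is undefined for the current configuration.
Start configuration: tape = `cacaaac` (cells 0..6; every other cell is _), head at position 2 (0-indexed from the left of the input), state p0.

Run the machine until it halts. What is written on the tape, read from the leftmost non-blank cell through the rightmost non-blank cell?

p0 | ca[c]aaac__   read c → write c, move R, go to p1
p1 | cac[a]aac__   read a → write c, move L, go to p1
p1 | ca[c]caac__   read c → write b, move R, go to p0
p0 | cab[c]aac__   read c → write c, move R, go to p1
p1 | cabc[a]ac__   read a → write c, move L, go to p1
p1 | cab[c]cac__   read c → write b, move R, go to p0
p0 | cabb[c]ac__   read c → write c, move R, go to p1
p1 | cabbc[a]c__   read a → write c, move L, go to p1
p1 | cabb[c]cc__   read c → write b, move R, go to p0
p0 | cabbb[c]c__   read c → write c, move R, go to p1
p1 | cabbbc[c]__   read c → write b, move R, go to p0
p0 | cabbbcb[_]_   read _ → write b, move R, go to pH
pH | cabbbcbb[_]
The non-blank tape span at halt is cabbbcbb.

cabbbcbb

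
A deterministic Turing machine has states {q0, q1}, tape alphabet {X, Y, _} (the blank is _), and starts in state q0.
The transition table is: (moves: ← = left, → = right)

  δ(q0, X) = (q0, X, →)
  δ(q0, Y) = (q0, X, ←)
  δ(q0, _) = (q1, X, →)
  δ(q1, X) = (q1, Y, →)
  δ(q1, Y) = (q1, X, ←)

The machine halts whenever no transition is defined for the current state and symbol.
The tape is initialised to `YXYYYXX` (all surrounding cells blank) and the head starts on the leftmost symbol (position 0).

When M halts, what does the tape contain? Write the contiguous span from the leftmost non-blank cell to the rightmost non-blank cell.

state=q0 head=0 tape=__[Y]XYYYXX   (q0,Y)→(q0,X,←)
state=q0 head=-1 tape=_[_]XXYYYXX   (q0,_)→(q1,X,→)
state=q1 head=0 tape=_X[X]XYYYXX   (q1,X)→(q1,Y,→)
state=q1 head=1 tape=_XY[X]YYYXX   (q1,X)→(q1,Y,→)
state=q1 head=2 tape=_XYY[Y]YYXX   (q1,Y)→(q1,X,←)
state=q1 head=1 tape=_XY[Y]XYYXX   (q1,Y)→(q1,X,←)
state=q1 head=0 tape=_X[Y]XXYYXX   (q1,Y)→(q1,X,←)
state=q1 head=-1 tape=_[X]XXXYYXX   (q1,X)→(q1,Y,→)
state=q1 head=0 tape=_Y[X]XXYYXX   (q1,X)→(q1,Y,→)
state=q1 head=1 tape=_YY[X]XYYXX   (q1,X)→(q1,Y,→)
state=q1 head=2 tape=_YYY[X]YYXX   (q1,X)→(q1,Y,→)
state=q1 head=3 tape=_YYYY[Y]YXX   (q1,Y)→(q1,X,←)
state=q1 head=2 tape=_YYY[Y]XYXX   (q1,Y)→(q1,X,←)
state=q1 head=1 tape=_YY[Y]XXYXX   (q1,Y)→(q1,X,←)
state=q1 head=0 tape=_Y[Y]XXXYXX   (q1,Y)→(q1,X,←)
state=q1 head=-1 tape=_[Y]XXXXYXX   (q1,Y)→(q1,X,←)
state=q1 head=-2 tape=[_]XXXXXYXX
The non-blank tape span at halt is XXXXXYXX.

XXXXXYXX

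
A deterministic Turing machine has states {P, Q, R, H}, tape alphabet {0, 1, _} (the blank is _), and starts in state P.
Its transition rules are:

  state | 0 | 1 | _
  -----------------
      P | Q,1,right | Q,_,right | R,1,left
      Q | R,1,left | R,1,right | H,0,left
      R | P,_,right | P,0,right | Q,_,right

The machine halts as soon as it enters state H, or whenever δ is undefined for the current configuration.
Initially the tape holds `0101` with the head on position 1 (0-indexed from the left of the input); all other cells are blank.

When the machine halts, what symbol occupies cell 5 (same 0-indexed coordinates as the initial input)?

0

P | 0[1]01__   read 1 → write _, move right, go to Q
Q | 0_[0]1__   read 0 → write 1, move left, go to R
R | 0[_]11__   read _ → write _, move right, go to Q
Q | 0_[1]1__   read 1 → write 1, move right, go to R
R | 0_1[1]__   read 1 → write 0, move right, go to P
P | 0_10[_]_   read _ → write 1, move left, go to R
R | 0_1[0]1_   read 0 → write _, move right, go to P
P | 0_1_[1]_   read 1 → write _, move right, go to Q
Q | 0_1__[_]   read _ → write 0, move left, go to H
H | 0_1_[_]0
Cell 5 holds 0 when M halts.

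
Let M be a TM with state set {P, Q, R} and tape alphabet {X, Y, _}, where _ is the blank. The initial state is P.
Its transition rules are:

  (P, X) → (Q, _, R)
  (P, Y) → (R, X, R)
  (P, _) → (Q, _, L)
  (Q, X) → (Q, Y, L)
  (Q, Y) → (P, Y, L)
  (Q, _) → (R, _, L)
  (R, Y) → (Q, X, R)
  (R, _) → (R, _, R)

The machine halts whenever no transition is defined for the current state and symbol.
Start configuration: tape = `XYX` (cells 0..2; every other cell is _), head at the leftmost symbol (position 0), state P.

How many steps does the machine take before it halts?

24

state=P head=0 tape=__[X]YX_   (P,X)→(Q,_,R)
state=Q head=1 tape=___[Y]X_   (Q,Y)→(P,Y,L)
state=P head=0 tape=__[_]YX_   (P,_)→(Q,_,L)
state=Q head=-1 tape=_[_]_YX_   (Q,_)→(R,_,L)
state=R head=-2 tape=[_]__YX_   (R,_)→(R,_,R)
state=R head=-1 tape=_[_]_YX_   (R,_)→(R,_,R)
state=R head=0 tape=__[_]YX_   (R,_)→(R,_,R)
state=R head=1 tape=___[Y]X_   (R,Y)→(Q,X,R)
state=Q head=2 tape=___X[X]_   (Q,X)→(Q,Y,L)
state=Q head=1 tape=___[X]Y_   (Q,X)→(Q,Y,L)
state=Q head=0 tape=__[_]YY_   (Q,_)→(R,_,L)
state=R head=-1 tape=_[_]_YY_   (R,_)→(R,_,R)
state=R head=0 tape=__[_]YY_   (R,_)→(R,_,R)
state=R head=1 tape=___[Y]Y_   (R,Y)→(Q,X,R)
state=Q head=2 tape=___X[Y]_   (Q,Y)→(P,Y,L)
state=P head=1 tape=___[X]Y_   (P,X)→(Q,_,R)
state=Q head=2 tape=____[Y]_   (Q,Y)→(P,Y,L)
state=P head=1 tape=___[_]Y_   (P,_)→(Q,_,L)
state=Q head=0 tape=__[_]_Y_   (Q,_)→(R,_,L)
state=R head=-1 tape=_[_]__Y_   (R,_)→(R,_,R)
state=R head=0 tape=__[_]_Y_   (R,_)→(R,_,R)
state=R head=1 tape=___[_]Y_   (R,_)→(R,_,R)
state=R head=2 tape=____[Y]_   (R,Y)→(Q,X,R)
state=Q head=3 tape=____X[_]   (Q,_)→(R,_,L)
state=R head=2 tape=____[X]_
M halts after 24 transitions.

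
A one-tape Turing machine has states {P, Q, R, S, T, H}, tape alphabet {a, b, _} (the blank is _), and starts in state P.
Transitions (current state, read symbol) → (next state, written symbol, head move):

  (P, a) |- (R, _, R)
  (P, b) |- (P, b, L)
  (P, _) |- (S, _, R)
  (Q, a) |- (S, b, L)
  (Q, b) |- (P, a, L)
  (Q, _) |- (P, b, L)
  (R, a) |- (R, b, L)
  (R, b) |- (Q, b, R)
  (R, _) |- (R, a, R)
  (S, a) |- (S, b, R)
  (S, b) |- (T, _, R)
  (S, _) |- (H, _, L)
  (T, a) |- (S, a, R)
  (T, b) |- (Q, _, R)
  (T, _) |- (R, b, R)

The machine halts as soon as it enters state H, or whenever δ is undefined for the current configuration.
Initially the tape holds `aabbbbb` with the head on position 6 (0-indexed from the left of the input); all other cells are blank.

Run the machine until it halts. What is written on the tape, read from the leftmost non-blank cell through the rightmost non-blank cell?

a__a__b

state=P head=6 tape=aabbbb[b]_   (P,b)→(P,b,L)
state=P head=5 tape=aabbb[b]b_   (P,b)→(P,b,L)
state=P head=4 tape=aabb[b]bb_   (P,b)→(P,b,L)
state=P head=3 tape=aab[b]bbb_   (P,b)→(P,b,L)
state=P head=2 tape=aa[b]bbbb_   (P,b)→(P,b,L)
state=P head=1 tape=a[a]bbbbb_   (P,a)→(R,_,R)
state=R head=2 tape=a_[b]bbbb_   (R,b)→(Q,b,R)
state=Q head=3 tape=a_b[b]bbb_   (Q,b)→(P,a,L)
state=P head=2 tape=a_[b]abbb_   (P,b)→(P,b,L)
state=P head=1 tape=a[_]babbb_   (P,_)→(S,_,R)
state=S head=2 tape=a_[b]abbb_   (S,b)→(T,_,R)
state=T head=3 tape=a__[a]bbb_   (T,a)→(S,a,R)
state=S head=4 tape=a__a[b]bb_   (S,b)→(T,_,R)
state=T head=5 tape=a__a_[b]b_   (T,b)→(Q,_,R)
state=Q head=6 tape=a__a__[b]_   (Q,b)→(P,a,L)
state=P head=5 tape=a__a_[_]a_   (P,_)→(S,_,R)
state=S head=6 tape=a__a__[a]_   (S,a)→(S,b,R)
state=S head=7 tape=a__a__b[_]   (S,_)→(H,_,L)
state=H head=6 tape=a__a__[b]_
The non-blank tape span at halt is a__a__b.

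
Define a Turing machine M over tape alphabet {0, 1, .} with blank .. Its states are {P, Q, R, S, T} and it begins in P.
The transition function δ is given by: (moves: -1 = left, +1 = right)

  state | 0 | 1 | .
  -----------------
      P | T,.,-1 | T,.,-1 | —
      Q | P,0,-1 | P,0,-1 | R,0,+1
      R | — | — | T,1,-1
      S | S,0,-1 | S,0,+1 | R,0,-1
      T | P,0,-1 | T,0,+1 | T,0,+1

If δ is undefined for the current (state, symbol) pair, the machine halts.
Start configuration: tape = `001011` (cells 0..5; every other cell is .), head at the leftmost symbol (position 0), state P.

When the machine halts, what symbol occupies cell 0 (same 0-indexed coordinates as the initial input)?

.

P | ..[0]01011   read 0 → write ., move -1, go to T
T | .[.].01011   read . → write 0, move +1, go to T
T | .0[.]01011   read . → write 0, move +1, go to T
T | .00[0]1011   read 0 → write 0, move -1, go to P
P | .0[0]01011   read 0 → write ., move -1, go to T
T | .[0].01011   read 0 → write 0, move -1, go to P
P | [.]0.01011
Cell 0 holds . when M halts.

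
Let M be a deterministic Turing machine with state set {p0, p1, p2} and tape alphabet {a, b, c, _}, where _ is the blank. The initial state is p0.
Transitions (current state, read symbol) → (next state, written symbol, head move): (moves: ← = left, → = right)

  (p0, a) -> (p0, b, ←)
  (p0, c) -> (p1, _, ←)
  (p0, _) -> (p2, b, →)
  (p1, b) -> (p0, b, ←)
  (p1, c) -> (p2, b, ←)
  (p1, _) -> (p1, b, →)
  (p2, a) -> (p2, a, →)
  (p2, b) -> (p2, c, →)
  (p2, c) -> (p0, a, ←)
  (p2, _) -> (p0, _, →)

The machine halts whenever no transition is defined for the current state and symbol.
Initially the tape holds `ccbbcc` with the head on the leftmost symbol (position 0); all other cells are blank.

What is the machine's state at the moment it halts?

p0

p0 | __[c]cbbcc   read c → write _, move ←, go to p1
p1 | _[_]_cbbcc   read _ → write b, move →, go to p1
p1 | _b[_]cbbcc   read _ → write b, move →, go to p1
p1 | _bb[c]bbcc   read c → write b, move ←, go to p2
p2 | _b[b]bbbcc   read b → write c, move →, go to p2
p2 | _bc[b]bbcc   read b → write c, move →, go to p2
p2 | _bcc[b]bcc   read b → write c, move →, go to p2
p2 | _bccc[b]cc   read b → write c, move →, go to p2
p2 | _bcccc[c]c   read c → write a, move ←, go to p0
p0 | _bccc[c]ac   read c → write _, move ←, go to p1
p1 | _bcc[c]_ac   read c → write b, move ←, go to p2
p2 | _bc[c]b_ac   read c → write a, move ←, go to p0
p0 | _b[c]ab_ac   read c → write _, move ←, go to p1
p1 | _[b]_ab_ac   read b → write b, move ←, go to p0
p0 | [_]b_ab_ac   read _ → write b, move →, go to p2
p2 | b[b]_ab_ac   read b → write c, move →, go to p2
p2 | bc[_]ab_ac   read _ → write _, move →, go to p0
p0 | bc_[a]b_ac   read a → write b, move ←, go to p0
p0 | bc[_]bb_ac   read _ → write b, move →, go to p2
p2 | bcb[b]b_ac   read b → write c, move →, go to p2
p2 | bcbc[b]_ac   read b → write c, move →, go to p2
p2 | bcbcc[_]ac   read _ → write _, move →, go to p0
p0 | bcbcc_[a]c   read a → write b, move ←, go to p0
p0 | bcbcc[_]bc   read _ → write b, move →, go to p2
p2 | bcbccb[b]c   read b → write c, move →, go to p2
p2 | bcbccbc[c]   read c → write a, move ←, go to p0
p0 | bcbccb[c]a   read c → write _, move ←, go to p1
p1 | bcbcc[b]_a   read b → write b, move ←, go to p0
p0 | bcbc[c]b_a   read c → write _, move ←, go to p1
p1 | bcb[c]_b_a   read c → write b, move ←, go to p2
p2 | bc[b]b_b_a   read b → write c, move →, go to p2
p2 | bcc[b]_b_a   read b → write c, move →, go to p2
p2 | bccc[_]b_a   read _ → write _, move →, go to p0
p0 | bccc_[b]_a
No transition is defined for (p0, b); M halts in state p0.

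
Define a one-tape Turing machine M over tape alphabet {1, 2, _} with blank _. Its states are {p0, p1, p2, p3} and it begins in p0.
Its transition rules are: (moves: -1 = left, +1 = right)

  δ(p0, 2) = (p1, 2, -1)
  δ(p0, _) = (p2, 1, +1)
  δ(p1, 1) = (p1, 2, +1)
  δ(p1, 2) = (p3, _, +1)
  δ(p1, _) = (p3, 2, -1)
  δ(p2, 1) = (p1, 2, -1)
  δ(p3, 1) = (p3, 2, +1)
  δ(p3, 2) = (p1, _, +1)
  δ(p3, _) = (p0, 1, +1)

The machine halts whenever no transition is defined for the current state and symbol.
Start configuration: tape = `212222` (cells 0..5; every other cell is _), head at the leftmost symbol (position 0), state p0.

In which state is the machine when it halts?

p2

state=p0 head=0 tape=__[2]12222____   (p0,2)→(p1,2,-1)
state=p1 head=-1 tape=_[_]212222____   (p1,_)→(p3,2,-1)
state=p3 head=-2 tape=[_]2212222____   (p3,_)→(p0,1,+1)
state=p0 head=-1 tape=1[2]212222____   (p0,2)→(p1,2,-1)
state=p1 head=-2 tape=[1]2212222____   (p1,1)→(p1,2,+1)
state=p1 head=-1 tape=2[2]212222____   (p1,2)→(p3,_,+1)
state=p3 head=0 tape=2_[2]12222____   (p3,2)→(p1,_,+1)
state=p1 head=1 tape=2__[1]2222____   (p1,1)→(p1,2,+1)
state=p1 head=2 tape=2__2[2]222____   (p1,2)→(p3,_,+1)
state=p3 head=3 tape=2__2_[2]22____   (p3,2)→(p1,_,+1)
state=p1 head=4 tape=2__2__[2]2____   (p1,2)→(p3,_,+1)
state=p3 head=5 tape=2__2___[2]____   (p3,2)→(p1,_,+1)
state=p1 head=6 tape=2__2____[_]___   (p1,_)→(p3,2,-1)
state=p3 head=5 tape=2__2___[_]2___   (p3,_)→(p0,1,+1)
state=p0 head=6 tape=2__2___1[2]___   (p0,2)→(p1,2,-1)
state=p1 head=5 tape=2__2___[1]2___   (p1,1)→(p1,2,+1)
state=p1 head=6 tape=2__2___2[2]___   (p1,2)→(p3,_,+1)
state=p3 head=7 tape=2__2___2_[_]__   (p3,_)→(p0,1,+1)
state=p0 head=8 tape=2__2___2_1[_]_   (p0,_)→(p2,1,+1)
state=p2 head=9 tape=2__2___2_11[_]
No transition is defined for (p2, _); M halts in state p2.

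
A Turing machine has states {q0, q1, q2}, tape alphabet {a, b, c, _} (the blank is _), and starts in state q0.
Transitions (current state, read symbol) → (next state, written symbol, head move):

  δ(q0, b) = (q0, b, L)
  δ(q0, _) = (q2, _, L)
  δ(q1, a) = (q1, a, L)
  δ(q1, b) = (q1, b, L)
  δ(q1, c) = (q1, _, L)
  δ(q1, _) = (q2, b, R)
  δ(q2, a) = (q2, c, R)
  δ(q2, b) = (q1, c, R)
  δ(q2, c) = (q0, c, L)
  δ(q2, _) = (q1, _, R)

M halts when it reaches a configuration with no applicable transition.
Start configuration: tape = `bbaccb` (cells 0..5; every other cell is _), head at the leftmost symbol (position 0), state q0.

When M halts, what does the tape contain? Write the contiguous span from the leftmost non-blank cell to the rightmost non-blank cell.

state=q0 head=0 tape=___[b]baccb   (q0,b)→(q0,b,L)
state=q0 head=-1 tape=__[_]bbaccb   (q0,_)→(q2,_,L)
state=q2 head=-2 tape=_[_]_bbaccb   (q2,_)→(q1,_,R)
state=q1 head=-1 tape=__[_]bbaccb   (q1,_)→(q2,b,R)
state=q2 head=0 tape=__b[b]baccb   (q2,b)→(q1,c,R)
state=q1 head=1 tape=__bc[b]accb   (q1,b)→(q1,b,L)
state=q1 head=0 tape=__b[c]baccb   (q1,c)→(q1,_,L)
state=q1 head=-1 tape=__[b]_baccb   (q1,b)→(q1,b,L)
state=q1 head=-2 tape=_[_]b_baccb   (q1,_)→(q2,b,R)
state=q2 head=-1 tape=_b[b]_baccb   (q2,b)→(q1,c,R)
state=q1 head=0 tape=_bc[_]baccb   (q1,_)→(q2,b,R)
state=q2 head=1 tape=_bcb[b]accb   (q2,b)→(q1,c,R)
state=q1 head=2 tape=_bcbc[a]ccb   (q1,a)→(q1,a,L)
state=q1 head=1 tape=_bcb[c]accb   (q1,c)→(q1,_,L)
state=q1 head=0 tape=_bc[b]_accb   (q1,b)→(q1,b,L)
state=q1 head=-1 tape=_b[c]b_accb   (q1,c)→(q1,_,L)
state=q1 head=-2 tape=_[b]_b_accb   (q1,b)→(q1,b,L)
state=q1 head=-3 tape=[_]b_b_accb   (q1,_)→(q2,b,R)
state=q2 head=-2 tape=b[b]_b_accb   (q2,b)→(q1,c,R)
state=q1 head=-1 tape=bc[_]b_accb   (q1,_)→(q2,b,R)
state=q2 head=0 tape=bcb[b]_accb   (q2,b)→(q1,c,R)
state=q1 head=1 tape=bcbc[_]accb   (q1,_)→(q2,b,R)
state=q2 head=2 tape=bcbcb[a]ccb   (q2,a)→(q2,c,R)
state=q2 head=3 tape=bcbcbc[c]cb   (q2,c)→(q0,c,L)
state=q0 head=2 tape=bcbcb[c]ccb
The non-blank tape span at halt is bcbcbcccb.

bcbcbcccb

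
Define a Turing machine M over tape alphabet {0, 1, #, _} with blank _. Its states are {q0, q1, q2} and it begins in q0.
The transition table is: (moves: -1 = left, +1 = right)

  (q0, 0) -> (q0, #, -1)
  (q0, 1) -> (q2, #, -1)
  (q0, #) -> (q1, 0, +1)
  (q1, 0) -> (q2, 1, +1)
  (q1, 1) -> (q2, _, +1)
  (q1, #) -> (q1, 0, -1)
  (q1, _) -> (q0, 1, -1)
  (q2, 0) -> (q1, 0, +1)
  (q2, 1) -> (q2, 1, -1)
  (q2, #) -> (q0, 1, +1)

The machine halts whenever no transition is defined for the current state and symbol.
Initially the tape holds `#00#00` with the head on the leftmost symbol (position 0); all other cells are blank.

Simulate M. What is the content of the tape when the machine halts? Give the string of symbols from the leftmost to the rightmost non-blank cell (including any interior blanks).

011110

state=q0 head=0 tape=[#]00#00__   (q0,#)→(q1,0,+1)
state=q1 head=1 tape=0[0]0#00__   (q1,0)→(q2,1,+1)
state=q2 head=2 tape=01[0]#00__   (q2,0)→(q1,0,+1)
state=q1 head=3 tape=010[#]00__   (q1,#)→(q1,0,-1)
state=q1 head=2 tape=01[0]000__   (q1,0)→(q2,1,+1)
state=q2 head=3 tape=011[0]00__   (q2,0)→(q1,0,+1)
state=q1 head=4 tape=0110[0]0__   (q1,0)→(q2,1,+1)
state=q2 head=5 tape=01101[0]__   (q2,0)→(q1,0,+1)
state=q1 head=6 tape=011010[_]_   (q1,_)→(q0,1,-1)
state=q0 head=5 tape=01101[0]1_   (q0,0)→(q0,#,-1)
state=q0 head=4 tape=0110[1]#1_   (q0,1)→(q2,#,-1)
state=q2 head=3 tape=011[0]##1_   (q2,0)→(q1,0,+1)
state=q1 head=4 tape=0110[#]#1_   (q1,#)→(q1,0,-1)
state=q1 head=3 tape=011[0]0#1_   (q1,0)→(q2,1,+1)
state=q2 head=4 tape=0111[0]#1_   (q2,0)→(q1,0,+1)
state=q1 head=5 tape=01110[#]1_   (q1,#)→(q1,0,-1)
state=q1 head=4 tape=0111[0]01_   (q1,0)→(q2,1,+1)
state=q2 head=5 tape=01111[0]1_   (q2,0)→(q1,0,+1)
state=q1 head=6 tape=011110[1]_   (q1,1)→(q2,_,+1)
state=q2 head=7 tape=011110_[_]
The non-blank tape span at halt is 011110.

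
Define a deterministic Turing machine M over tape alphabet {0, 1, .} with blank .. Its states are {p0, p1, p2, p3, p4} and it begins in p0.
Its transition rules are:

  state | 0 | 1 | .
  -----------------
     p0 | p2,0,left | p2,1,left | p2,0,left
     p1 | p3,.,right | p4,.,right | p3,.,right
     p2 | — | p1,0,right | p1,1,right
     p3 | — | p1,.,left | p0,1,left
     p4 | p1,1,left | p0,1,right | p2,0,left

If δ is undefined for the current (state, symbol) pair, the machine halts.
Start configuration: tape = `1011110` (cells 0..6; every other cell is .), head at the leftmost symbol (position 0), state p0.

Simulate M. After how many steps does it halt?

15

state=p0 head=0 tape=.[1]011110   (p0,1)→(p2,1,left)
state=p2 head=-1 tape=[.]1011110   (p2,.)→(p1,1,right)
state=p1 head=0 tape=1[1]011110   (p1,1)→(p4,.,right)
state=p4 head=1 tape=1.[0]11110   (p4,0)→(p1,1,left)
state=p1 head=0 tape=1[.]111110   (p1,.)→(p3,.,right)
state=p3 head=1 tape=1.[1]11110   (p3,1)→(p1,.,left)
state=p1 head=0 tape=1[.].11110   (p1,.)→(p3,.,right)
state=p3 head=1 tape=1.[.]11110   (p3,.)→(p0,1,left)
state=p0 head=0 tape=1[.]111110   (p0,.)→(p2,0,left)
state=p2 head=-1 tape=[1]0111110   (p2,1)→(p1,0,right)
state=p1 head=0 tape=0[0]111110   (p1,0)→(p3,.,right)
state=p3 head=1 tape=0.[1]11110   (p3,1)→(p1,.,left)
state=p1 head=0 tape=0[.].11110   (p1,.)→(p3,.,right)
state=p3 head=1 tape=0.[.]11110   (p3,.)→(p0,1,left)
state=p0 head=0 tape=0[.]111110   (p0,.)→(p2,0,left)
state=p2 head=-1 tape=[0]0111110
M halts after 15 transitions.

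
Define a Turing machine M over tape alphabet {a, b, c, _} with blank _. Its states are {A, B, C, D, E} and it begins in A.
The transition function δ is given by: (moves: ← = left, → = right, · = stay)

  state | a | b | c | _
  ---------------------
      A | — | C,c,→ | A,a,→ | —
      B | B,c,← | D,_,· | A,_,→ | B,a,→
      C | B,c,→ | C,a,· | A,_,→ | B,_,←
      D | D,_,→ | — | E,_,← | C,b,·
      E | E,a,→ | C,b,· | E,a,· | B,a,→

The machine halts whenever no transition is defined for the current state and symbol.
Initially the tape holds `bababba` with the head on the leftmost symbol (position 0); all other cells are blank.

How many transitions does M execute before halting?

15

A | [b]ababba_   read b → write c, move →, go to C
C | c[a]babba_   read a → write c, move →, go to B
B | cc[b]abba_   read b → write _, move ·, go to D
D | cc[_]abba_   read _ → write b, move ·, go to C
C | cc[b]abba_   read b → write a, move ·, go to C
C | cc[a]abba_   read a → write c, move →, go to B
B | ccc[a]bba_   read a → write c, move ←, go to B
B | cc[c]cbba_   read c → write _, move →, go to A
A | cc_[c]bba_   read c → write a, move →, go to A
A | cc_a[b]ba_   read b → write c, move →, go to C
C | cc_ac[b]a_   read b → write a, move ·, go to C
C | cc_ac[a]a_   read a → write c, move →, go to B
B | cc_acc[a]_   read a → write c, move ←, go to B
B | cc_ac[c]c_   read c → write _, move →, go to A
A | cc_ac_[c]_   read c → write a, move →, go to A
A | cc_ac_a[_]
M halts after 15 transitions.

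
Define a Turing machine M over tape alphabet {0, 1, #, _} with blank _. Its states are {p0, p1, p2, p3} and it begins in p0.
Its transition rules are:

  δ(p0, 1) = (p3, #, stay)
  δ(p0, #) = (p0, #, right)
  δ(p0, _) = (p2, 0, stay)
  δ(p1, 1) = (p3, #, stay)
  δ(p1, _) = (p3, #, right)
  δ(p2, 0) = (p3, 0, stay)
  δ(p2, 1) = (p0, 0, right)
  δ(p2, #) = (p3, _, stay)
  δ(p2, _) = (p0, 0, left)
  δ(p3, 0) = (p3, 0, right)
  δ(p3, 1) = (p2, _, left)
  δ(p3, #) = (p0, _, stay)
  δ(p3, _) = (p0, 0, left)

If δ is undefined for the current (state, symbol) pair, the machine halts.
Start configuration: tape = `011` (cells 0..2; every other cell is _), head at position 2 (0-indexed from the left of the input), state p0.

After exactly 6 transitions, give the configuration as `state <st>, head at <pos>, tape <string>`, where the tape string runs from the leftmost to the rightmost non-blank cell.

state=p0 head=2 tape=01[1]_   (p0,1)→(p3,#,stay)
state=p3 head=2 tape=01[#]_   (p3,#)→(p0,_,stay)
state=p0 head=2 tape=01[_]_   (p0,_)→(p2,0,stay)
state=p2 head=2 tape=01[0]_   (p2,0)→(p3,0,stay)
state=p3 head=2 tape=01[0]_   (p3,0)→(p3,0,right)
state=p3 head=3 tape=010[_]   (p3,_)→(p0,0,left)
state=p0 head=2 tape=01[0]0
After 6 steps: state p0, head at 2, tape 0100.

state p0, head at 2, tape 0100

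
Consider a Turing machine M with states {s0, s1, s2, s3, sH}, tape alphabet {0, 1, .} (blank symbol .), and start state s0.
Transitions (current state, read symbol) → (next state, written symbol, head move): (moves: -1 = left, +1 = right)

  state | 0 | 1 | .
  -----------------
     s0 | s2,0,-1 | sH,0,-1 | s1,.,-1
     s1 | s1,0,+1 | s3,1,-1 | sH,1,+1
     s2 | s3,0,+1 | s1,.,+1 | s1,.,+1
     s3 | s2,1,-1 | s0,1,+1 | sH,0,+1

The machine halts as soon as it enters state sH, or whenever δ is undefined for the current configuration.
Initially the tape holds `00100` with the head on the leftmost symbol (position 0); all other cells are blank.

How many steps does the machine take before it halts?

s0 | .[0]0100   read 0 → write 0, move -1, go to s2
s2 | [.]00100   read . → write ., move +1, go to s1
s1 | .[0]0100   read 0 → write 0, move +1, go to s1
s1 | .0[0]100   read 0 → write 0, move +1, go to s1
s1 | .00[1]00   read 1 → write 1, move -1, go to s3
s3 | .0[0]100   read 0 → write 1, move -1, go to s2
s2 | .[0]1100   read 0 → write 0, move +1, go to s3
s3 | .0[1]100   read 1 → write 1, move +1, go to s0
s0 | .01[1]00   read 1 → write 0, move -1, go to sH
sH | .0[1]000
M halts after 9 transitions.

9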